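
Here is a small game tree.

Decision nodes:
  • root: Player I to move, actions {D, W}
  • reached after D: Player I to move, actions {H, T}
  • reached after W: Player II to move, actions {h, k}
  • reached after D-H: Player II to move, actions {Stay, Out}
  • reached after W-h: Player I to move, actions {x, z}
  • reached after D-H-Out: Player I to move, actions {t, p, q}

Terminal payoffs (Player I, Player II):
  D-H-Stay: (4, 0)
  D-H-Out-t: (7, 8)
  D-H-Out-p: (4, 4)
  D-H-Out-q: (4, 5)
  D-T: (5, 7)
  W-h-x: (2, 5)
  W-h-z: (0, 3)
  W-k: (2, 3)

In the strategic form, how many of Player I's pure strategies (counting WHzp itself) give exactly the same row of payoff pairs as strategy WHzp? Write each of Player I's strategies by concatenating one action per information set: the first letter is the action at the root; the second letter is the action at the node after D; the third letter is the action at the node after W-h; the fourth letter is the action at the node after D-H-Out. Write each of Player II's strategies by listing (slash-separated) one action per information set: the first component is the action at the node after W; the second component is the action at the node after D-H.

6

Row for WHzp (columns h/Stay, h/Out, k/Stay, k/Out): (0,3) (0,3) (2,3) (2,3).
Under WHzp, Player I's choice at the node after D and at the node after D-H-Out can never be reached regardless of what Player II does, so varying those choices leaves every outcome unchanged.
Holding the reachable choices fixed and varying the unreachable ones freely already gives 2 × 3 = 6 equivalent strategies.
No other strategy reproduces this row, so those 6 are the full class: WHzt, WHzp, WHzq, WTzt, WTzp, WTzq.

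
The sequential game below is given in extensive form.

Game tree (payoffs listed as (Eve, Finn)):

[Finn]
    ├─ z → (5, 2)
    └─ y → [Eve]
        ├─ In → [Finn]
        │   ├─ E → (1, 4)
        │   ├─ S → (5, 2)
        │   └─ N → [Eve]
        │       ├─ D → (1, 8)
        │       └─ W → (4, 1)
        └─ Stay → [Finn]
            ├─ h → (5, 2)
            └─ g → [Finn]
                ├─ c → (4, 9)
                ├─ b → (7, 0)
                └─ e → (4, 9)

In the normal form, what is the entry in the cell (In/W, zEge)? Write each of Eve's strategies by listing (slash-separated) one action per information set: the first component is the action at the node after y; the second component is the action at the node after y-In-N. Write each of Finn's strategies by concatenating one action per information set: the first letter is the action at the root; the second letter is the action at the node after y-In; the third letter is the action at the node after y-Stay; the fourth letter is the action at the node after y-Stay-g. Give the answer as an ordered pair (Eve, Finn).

Trace the play path from the root:
  Finn plays z
→ terminal payoff (5, 2).
(Eve's choice at the node after y is never reached on this path, so it doesn't affect the outcome.)

(5, 2)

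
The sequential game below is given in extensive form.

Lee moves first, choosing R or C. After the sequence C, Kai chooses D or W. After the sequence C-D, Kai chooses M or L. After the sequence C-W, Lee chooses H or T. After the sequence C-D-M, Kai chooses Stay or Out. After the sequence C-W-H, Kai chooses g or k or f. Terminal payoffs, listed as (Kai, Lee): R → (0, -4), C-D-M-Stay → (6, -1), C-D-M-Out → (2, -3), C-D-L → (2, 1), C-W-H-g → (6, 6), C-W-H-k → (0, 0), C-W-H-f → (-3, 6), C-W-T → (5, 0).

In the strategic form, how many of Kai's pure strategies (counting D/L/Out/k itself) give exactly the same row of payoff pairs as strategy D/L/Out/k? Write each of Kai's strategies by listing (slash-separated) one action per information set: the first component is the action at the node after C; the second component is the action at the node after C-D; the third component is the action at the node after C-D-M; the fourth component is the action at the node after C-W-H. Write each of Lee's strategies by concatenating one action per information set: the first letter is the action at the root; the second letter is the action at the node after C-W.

Row for D/L/Out/k (columns RH, RT, CH, CT): (0,-4) (0,-4) (2,1) (2,1).
Under D/L/Out/k, Kai's choice at the node after C-D-M and at the node after C-W-H can never be reached regardless of what Lee does, so varying those choices leaves every outcome unchanged.
Holding the reachable choices fixed and varying the unreachable ones freely already gives 2 × 3 = 6 equivalent strategies.
No other strategy reproduces this row, so those 6 are the full class: D/L/Stay/g, D/L/Stay/k, D/L/Stay/f, D/L/Out/g, D/L/Out/k, D/L/Out/f.

6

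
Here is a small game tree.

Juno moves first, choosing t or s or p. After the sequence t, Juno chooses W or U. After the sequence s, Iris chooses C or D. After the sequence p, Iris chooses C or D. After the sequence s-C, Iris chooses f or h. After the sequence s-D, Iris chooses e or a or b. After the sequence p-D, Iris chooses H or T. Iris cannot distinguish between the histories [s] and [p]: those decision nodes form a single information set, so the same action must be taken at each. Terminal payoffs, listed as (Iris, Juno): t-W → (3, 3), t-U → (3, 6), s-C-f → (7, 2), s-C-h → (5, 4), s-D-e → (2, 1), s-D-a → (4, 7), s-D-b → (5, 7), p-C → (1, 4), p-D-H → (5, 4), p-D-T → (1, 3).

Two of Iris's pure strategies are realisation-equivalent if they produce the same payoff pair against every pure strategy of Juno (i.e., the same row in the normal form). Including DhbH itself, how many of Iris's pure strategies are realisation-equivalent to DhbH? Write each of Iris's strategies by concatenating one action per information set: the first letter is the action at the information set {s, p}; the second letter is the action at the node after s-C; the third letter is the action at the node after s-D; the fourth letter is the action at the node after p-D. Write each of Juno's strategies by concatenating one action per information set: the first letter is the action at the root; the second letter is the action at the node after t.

2

Row for DhbH (columns tW, tU, sW, sU, pW, pU): (3,3) (3,6) (5,7) (5,7) (5,4) (5,4).
Under DhbH, Iris's choice at the node after s-C can never be reached regardless of what Juno does, so varying those choices leaves every outcome unchanged.
Holding the reachable choices fixed and varying the unreachable one freely already gives 2 equivalent strategies.
No other strategy reproduces this row, so those 2 are the full class: DfbH, DhbH.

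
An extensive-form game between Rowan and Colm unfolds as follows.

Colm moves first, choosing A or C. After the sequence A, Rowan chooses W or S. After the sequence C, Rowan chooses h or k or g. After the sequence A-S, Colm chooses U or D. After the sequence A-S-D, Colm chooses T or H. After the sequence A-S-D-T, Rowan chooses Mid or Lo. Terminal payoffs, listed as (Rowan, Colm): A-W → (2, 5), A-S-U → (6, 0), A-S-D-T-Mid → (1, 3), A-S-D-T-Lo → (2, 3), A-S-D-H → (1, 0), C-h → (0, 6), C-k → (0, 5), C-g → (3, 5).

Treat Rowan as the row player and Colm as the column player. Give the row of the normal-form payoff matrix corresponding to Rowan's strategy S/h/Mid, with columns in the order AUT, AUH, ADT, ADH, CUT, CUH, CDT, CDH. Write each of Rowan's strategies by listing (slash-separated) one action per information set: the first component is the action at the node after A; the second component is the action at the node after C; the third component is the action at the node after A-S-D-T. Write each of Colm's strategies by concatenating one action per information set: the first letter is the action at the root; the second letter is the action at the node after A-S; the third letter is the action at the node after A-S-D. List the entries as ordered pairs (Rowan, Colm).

(6,0) (6,0) (1,3) (1,0) (0,6) (0,6) (0,6) (0,6)

vs AUT: Colm plays A → Rowan plays S at [A] → Colm plays U at [A-S] → (6, 0)
vs AUH: Colm plays A → Rowan plays S at [A] → Colm plays U at [A-S] → (6, 0)
vs ADT: Colm plays A → Rowan plays S at [A] → Colm plays D at [A-S] → Colm plays T at [A-S-D] → Rowan plays Mid at [A-S-D-T] → (1, 3)
vs ADH: Colm plays A → Rowan plays S at [A] → Colm plays D at [A-S] → Colm plays H at [A-S-D] → (1, 0)
vs CUT: Colm plays C → Rowan plays h at [C] → (0, 6)
vs CUH: Colm plays C → Rowan plays h at [C] → (0, 6)
vs CDT: Colm plays C → Rowan plays h at [C] → (0, 6)
vs CDH: Colm plays C → Rowan plays h at [C] → (0, 6)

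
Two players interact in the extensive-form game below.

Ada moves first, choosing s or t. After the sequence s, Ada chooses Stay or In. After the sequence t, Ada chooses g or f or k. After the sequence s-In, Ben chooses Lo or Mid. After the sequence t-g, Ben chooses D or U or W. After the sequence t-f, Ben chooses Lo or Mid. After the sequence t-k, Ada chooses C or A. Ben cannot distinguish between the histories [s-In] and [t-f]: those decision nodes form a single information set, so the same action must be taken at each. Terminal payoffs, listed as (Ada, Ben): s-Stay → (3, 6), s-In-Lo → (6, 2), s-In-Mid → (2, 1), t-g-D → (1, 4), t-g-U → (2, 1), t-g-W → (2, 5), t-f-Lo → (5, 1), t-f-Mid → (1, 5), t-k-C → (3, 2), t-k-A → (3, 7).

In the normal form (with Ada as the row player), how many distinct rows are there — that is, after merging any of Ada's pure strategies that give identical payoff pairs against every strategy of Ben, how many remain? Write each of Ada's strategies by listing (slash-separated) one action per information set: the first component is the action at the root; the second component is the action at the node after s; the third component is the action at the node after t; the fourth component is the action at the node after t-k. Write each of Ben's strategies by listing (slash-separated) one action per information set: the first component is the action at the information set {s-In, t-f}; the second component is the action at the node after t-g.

6

Ada has 24 pure strategies: s/Stay/g/C, s/Stay/g/A, s/Stay/f/C, s/Stay/f/A, s/Stay/k/C, s/Stay/k/A, s/In/g/C, s/In/g/A, s/In/f/C, s/In/f/A, s/In/k/C, s/In/k/A, t/Stay/g/C, t/Stay/g/A, t/Stay/f/C, t/Stay/f/A, t/Stay/k/C, t/Stay/k/A, t/In/g/C, t/In/g/A, t/In/f/C, t/In/f/A, t/In/k/C, t/In/k/A. Columns: Lo/D, Lo/U, Lo/W, Mid/D, Mid/U, Mid/W.
{s/Stay/g/C, s/Stay/g/A, s/Stay/f/C, s/Stay/f/A, s/Stay/k/C, s/Stay/k/A} → row (3,6) (3,6) (3,6) (3,6) (3,6) (3,6)
{s/In/g/C, s/In/g/A, s/In/f/C, s/In/f/A, s/In/k/C, s/In/k/A} → row (6,2) (6,2) (6,2) (2,1) (2,1) (2,1)
{t/Stay/g/C, t/Stay/g/A, t/In/g/C, t/In/g/A} → row (1,4) (2,1) (2,5) (1,4) (2,1) (2,5)
{t/Stay/f/C, t/Stay/f/A, t/In/f/C, t/In/f/A} → row (5,1) (5,1) (5,1) (1,5) (1,5) (1,5)
{t/Stay/k/C, t/In/k/C} → row (3,2) (3,2) (3,2) (3,2) (3,2) (3,2)
{t/Stay/k/A, t/In/k/A} → row (3,7) (3,7) (3,7) (3,7) (3,7) (3,7)
That's 6 distinct rows out of 24 strategies.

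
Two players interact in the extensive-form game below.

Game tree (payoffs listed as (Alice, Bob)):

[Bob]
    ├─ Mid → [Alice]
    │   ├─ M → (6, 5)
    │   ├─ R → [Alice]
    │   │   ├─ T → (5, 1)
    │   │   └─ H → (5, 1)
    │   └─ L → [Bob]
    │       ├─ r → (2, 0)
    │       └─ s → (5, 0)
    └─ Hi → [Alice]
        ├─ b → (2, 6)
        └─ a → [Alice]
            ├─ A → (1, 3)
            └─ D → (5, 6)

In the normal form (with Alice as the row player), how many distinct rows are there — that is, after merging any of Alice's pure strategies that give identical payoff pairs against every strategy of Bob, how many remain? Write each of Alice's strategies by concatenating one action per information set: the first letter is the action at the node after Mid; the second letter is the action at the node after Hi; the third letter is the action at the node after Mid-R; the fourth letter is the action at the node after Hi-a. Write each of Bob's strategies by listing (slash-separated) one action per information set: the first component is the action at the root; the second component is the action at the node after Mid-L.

9

Alice has 24 pure strategies: MbTA, MbTD, MbHA, MbHD, MaTA, MaTD, MaHA, MaHD, RbTA, RbTD, RbHA, RbHD, RaTA, RaTD, RaHA, RaHD, LbTA, LbTD, LbHA, LbHD, LaTA, LaTD, LaHA, LaHD. Columns: Mid/r, Mid/s, Hi/r, Hi/s.
{MbTA, MbTD, MbHA, MbHD} → row (6,5) (6,5) (2,6) (2,6)
{MaTA, MaHA} → row (6,5) (6,5) (1,3) (1,3)
{MaTD, MaHD} → row (6,5) (6,5) (5,6) (5,6)
{RbTA, RbTD, RbHA, RbHD} → row (5,1) (5,1) (2,6) (2,6)
{RaTA, RaHA} → row (5,1) (5,1) (1,3) (1,3)
{RaTD, RaHD} → row (5,1) (5,1) (5,6) (5,6)
{LbTA, LbTD, LbHA, LbHD} → row (2,0) (5,0) (2,6) (2,6)
{LaTA, LaHA} → row (2,0) (5,0) (1,3) (1,3)
{LaTD, LaHD} → row (2,0) (5,0) (5,6) (5,6)
That's 9 distinct rows out of 24 strategies.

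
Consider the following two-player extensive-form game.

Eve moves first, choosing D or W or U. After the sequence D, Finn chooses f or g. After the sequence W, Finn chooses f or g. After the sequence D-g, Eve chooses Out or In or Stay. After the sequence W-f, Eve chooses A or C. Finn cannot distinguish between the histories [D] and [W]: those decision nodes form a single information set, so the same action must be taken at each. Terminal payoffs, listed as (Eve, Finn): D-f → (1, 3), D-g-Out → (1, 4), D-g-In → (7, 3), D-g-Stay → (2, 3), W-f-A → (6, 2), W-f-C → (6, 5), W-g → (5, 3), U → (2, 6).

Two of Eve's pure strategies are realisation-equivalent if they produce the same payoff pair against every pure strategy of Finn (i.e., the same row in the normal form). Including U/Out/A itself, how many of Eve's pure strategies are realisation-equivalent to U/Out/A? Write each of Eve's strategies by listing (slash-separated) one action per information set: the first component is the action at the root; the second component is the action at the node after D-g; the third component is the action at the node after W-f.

6

Row for U/Out/A (columns f, g): (2,6) (2,6).
Under U/Out/A, Eve's choice at the node after D-g and at the node after W-f can never be reached regardless of what Finn does, so varying those choices leaves every outcome unchanged.
Holding the reachable choices fixed and varying the unreachable ones freely already gives 3 × 2 = 6 equivalent strategies.
No other strategy reproduces this row, so those 6 are the full class: U/Out/A, U/Out/C, U/In/A, U/In/C, U/Stay/A, U/Stay/C.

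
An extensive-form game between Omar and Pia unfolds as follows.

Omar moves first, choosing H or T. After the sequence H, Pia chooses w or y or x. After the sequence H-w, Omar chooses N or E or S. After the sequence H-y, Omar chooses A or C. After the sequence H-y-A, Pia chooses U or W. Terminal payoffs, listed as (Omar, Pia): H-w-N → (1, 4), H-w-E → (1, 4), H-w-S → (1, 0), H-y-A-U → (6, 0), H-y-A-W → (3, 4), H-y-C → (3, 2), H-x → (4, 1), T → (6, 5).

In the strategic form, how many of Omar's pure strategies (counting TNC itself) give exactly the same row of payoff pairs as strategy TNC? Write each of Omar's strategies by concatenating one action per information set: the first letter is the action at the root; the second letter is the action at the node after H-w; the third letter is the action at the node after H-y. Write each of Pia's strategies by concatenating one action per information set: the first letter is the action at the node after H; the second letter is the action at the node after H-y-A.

Row for TNC (columns wU, wW, yU, yW, xU, xW): (6,5) (6,5) (6,5) (6,5) (6,5) (6,5).
Under TNC, Omar's choice at the node after H-w and at the node after H-y can never be reached regardless of what Pia does, so varying those choices leaves every outcome unchanged.
Holding the reachable choices fixed and varying the unreachable ones freely already gives 3 × 2 = 6 equivalent strategies.
No other strategy reproduces this row, so those 6 are the full class: TNA, TNC, TEA, TEC, TSA, TSC.

6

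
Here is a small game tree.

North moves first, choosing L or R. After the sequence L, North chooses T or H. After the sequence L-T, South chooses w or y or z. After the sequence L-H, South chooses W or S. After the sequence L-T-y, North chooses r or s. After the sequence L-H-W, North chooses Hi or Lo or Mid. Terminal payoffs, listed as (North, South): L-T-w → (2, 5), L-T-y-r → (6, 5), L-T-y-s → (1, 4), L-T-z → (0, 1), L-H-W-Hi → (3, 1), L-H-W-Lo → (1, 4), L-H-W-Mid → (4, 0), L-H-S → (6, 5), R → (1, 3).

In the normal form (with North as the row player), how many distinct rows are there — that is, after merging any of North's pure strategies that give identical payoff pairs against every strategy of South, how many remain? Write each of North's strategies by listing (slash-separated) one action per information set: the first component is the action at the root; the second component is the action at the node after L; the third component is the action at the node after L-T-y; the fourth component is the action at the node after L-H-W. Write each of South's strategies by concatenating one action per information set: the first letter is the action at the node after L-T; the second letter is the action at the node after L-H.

6

North has 24 pure strategies: L/T/r/Hi, L/T/r/Lo, L/T/r/Mid, L/T/s/Hi, L/T/s/Lo, L/T/s/Mid, L/H/r/Hi, L/H/r/Lo, L/H/r/Mid, L/H/s/Hi, L/H/s/Lo, L/H/s/Mid, R/T/r/Hi, R/T/r/Lo, R/T/r/Mid, R/T/s/Hi, R/T/s/Lo, R/T/s/Mid, R/H/r/Hi, R/H/r/Lo, R/H/r/Mid, R/H/s/Hi, R/H/s/Lo, R/H/s/Mid. Columns: wW, wS, yW, yS, zW, zS.
{L/T/r/Hi, L/T/r/Lo, L/T/r/Mid} → row (2,5) (2,5) (6,5) (6,5) (0,1) (0,1)
{L/T/s/Hi, L/T/s/Lo, L/T/s/Mid} → row (2,5) (2,5) (1,4) (1,4) (0,1) (0,1)
{L/H/r/Hi, L/H/s/Hi} → row (3,1) (6,5) (3,1) (6,5) (3,1) (6,5)
{L/H/r/Lo, L/H/s/Lo} → row (1,4) (6,5) (1,4) (6,5) (1,4) (6,5)
{L/H/r/Mid, L/H/s/Mid} → row (4,0) (6,5) (4,0) (6,5) (4,0) (6,5)
{R/T/r/Hi, R/T/r/Lo, R/T/r/Mid, R/T/s/Hi, R/T/s/Lo, R/T/s/Mid, R/H/r/Hi, R/H/r/Lo, R/H/r/Mid, R/H/s/Hi, R/H/s/Lo, R/H/s/Mid} → row (1,3) (1,3) (1,3) (1,3) (1,3) (1,3)
That's 6 distinct rows out of 24 strategies.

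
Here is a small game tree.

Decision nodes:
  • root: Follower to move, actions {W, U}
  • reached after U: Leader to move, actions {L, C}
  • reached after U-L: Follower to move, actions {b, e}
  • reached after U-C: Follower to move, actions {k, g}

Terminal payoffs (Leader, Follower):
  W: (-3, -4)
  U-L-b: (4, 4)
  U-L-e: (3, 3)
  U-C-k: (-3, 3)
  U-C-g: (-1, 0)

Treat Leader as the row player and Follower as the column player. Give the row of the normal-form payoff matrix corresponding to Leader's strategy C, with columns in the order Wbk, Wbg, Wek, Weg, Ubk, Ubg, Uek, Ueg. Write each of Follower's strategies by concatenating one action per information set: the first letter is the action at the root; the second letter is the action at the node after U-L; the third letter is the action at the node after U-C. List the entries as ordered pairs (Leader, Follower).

vs Wbk: Follower plays W → (-3, -4)
vs Wbg: Follower plays W → (-3, -4)
vs Wek: Follower plays W → (-3, -4)
vs Weg: Follower plays W → (-3, -4)
vs Ubk: Follower plays U → Leader plays C at [U] → Follower plays k at [U-C] → (-3, 3)
vs Ubg: Follower plays U → Leader plays C at [U] → Follower plays g at [U-C] → (-1, 0)
vs Uek: Follower plays U → Leader plays C at [U] → Follower plays k at [U-C] → (-3, 3)
vs Ueg: Follower plays U → Leader plays C at [U] → Follower plays g at [U-C] → (-1, 0)

(-3,-4) (-3,-4) (-3,-4) (-3,-4) (-3,3) (-1,0) (-3,3) (-1,0)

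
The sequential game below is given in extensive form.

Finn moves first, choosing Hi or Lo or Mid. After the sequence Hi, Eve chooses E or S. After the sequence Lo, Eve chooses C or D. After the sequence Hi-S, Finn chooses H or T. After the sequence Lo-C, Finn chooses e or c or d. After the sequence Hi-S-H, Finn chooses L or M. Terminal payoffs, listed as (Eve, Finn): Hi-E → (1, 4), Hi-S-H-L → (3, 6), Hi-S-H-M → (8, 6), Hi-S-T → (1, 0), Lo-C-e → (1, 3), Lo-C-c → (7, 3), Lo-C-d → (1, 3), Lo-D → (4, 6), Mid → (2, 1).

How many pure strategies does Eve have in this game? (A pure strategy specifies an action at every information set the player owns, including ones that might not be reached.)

Eve owns the node after Hi with actions {E, S} — two choices.
Eve owns the node after Lo with actions {C, D} — two choices.
A pure strategy fixes one action at each information set independently, so the count is the product 2 × 2 = 4.

4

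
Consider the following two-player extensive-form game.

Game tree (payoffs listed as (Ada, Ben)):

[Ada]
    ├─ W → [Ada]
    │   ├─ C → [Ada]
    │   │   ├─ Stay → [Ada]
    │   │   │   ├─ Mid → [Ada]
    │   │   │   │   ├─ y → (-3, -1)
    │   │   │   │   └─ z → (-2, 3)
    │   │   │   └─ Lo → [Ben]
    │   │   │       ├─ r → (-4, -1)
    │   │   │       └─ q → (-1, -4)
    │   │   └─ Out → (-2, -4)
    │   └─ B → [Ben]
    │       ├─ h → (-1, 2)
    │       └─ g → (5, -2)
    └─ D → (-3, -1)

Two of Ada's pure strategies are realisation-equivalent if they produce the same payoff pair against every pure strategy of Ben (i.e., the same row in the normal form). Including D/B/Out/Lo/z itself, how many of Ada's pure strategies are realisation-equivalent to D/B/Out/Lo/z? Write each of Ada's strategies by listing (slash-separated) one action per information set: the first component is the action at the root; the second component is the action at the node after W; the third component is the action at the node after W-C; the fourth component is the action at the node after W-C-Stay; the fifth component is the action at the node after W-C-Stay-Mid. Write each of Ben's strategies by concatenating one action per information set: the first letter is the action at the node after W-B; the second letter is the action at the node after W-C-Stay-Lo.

Row for D/B/Out/Lo/z (columns hr, hq, gr, gq): (-3,-1) (-3,-1) (-3,-1) (-3,-1).
Under D/B/Out/Lo/z, Ada's choice at the node after W and at the node after W-C and at the node after W-C-Stay and at the node after W-C-Stay-Mid can never be reached regardless of what Ben does, so varying those choices leaves every outcome unchanged.
Holding the reachable choices fixed and varying the unreachable ones freely already gives 2 × 2 × 2 × 2 = 16 equivalent strategies.
Checking the remaining rows, W/C/Stay/Mid/y also happen to give the same payoffs in every column, bringing the total to 17: W/C/Stay/Mid/y, D/C/Stay/Mid/y, D/C/Stay/Mid/z, D/C/Stay/Lo/y, D/C/Stay/Lo/z, D/C/Out/Mid/y, D/C/Out/Mid/z, D/C/Out/Lo/y, D/C/Out/Lo/z, D/B/Stay/Mid/y, D/B/Stay/Mid/z, D/B/Stay/Lo/y, D/B/Stay/Lo/z, D/B/Out/Mid/y, D/B/Out/Mid/z, D/B/Out/Lo/y, D/B/Out/Lo/z.

17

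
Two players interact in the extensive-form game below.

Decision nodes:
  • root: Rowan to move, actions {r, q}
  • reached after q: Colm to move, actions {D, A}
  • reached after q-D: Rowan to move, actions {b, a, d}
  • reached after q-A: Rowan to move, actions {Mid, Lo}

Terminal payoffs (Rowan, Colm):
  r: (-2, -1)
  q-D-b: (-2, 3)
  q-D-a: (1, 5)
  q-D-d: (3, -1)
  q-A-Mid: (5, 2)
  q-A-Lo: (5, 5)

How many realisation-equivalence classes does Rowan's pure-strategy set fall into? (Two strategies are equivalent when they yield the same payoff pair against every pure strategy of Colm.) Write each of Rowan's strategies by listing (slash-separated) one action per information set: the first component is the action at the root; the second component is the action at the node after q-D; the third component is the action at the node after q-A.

Rowan has 12 pure strategies: r/b/Mid, r/b/Lo, r/a/Mid, r/a/Lo, r/d/Mid, r/d/Lo, q/b/Mid, q/b/Lo, q/a/Mid, q/a/Lo, q/d/Mid, q/d/Lo. Columns: D, A.
{r/b/Mid, r/b/Lo, r/a/Mid, r/a/Lo, r/d/Mid, r/d/Lo} → row (-2,-1) (-2,-1)
{q/b/Mid} → row (-2,3) (5,2)
{q/b/Lo} → row (-2,3) (5,5)
{q/a/Mid} → row (1,5) (5,2)
{q/a/Lo} → row (1,5) (5,5)
{q/d/Mid} → row (3,-1) (5,2)
{q/d/Lo} → row (3,-1) (5,5)
That's 7 distinct rows out of 12 strategies.

7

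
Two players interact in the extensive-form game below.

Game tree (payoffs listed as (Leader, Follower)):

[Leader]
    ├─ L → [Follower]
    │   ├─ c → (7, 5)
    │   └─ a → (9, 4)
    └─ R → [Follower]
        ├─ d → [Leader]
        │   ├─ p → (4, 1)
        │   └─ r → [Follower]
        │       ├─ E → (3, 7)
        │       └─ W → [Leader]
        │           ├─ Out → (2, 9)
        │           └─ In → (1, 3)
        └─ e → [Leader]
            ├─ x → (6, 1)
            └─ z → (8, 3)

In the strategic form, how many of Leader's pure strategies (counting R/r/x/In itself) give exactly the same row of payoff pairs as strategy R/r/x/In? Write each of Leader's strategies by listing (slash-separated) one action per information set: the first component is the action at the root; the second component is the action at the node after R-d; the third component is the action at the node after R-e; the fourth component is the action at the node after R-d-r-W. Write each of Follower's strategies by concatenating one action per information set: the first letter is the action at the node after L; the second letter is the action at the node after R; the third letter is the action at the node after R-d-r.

Row for R/r/x/In (columns cdE, cdW, ceE, ceW, adE, adW, aeE, aeW): (3,7) (1,3) (6,1) (6,1) (3,7) (1,3) (6,1) (6,1).
Every one of Leader's information sets is on the play path for some reply by Follower when Leader follows R/r/x/In.
Changing the action at any of them therefore changes at least one column, so only R/r/x/In itself gives this row.

1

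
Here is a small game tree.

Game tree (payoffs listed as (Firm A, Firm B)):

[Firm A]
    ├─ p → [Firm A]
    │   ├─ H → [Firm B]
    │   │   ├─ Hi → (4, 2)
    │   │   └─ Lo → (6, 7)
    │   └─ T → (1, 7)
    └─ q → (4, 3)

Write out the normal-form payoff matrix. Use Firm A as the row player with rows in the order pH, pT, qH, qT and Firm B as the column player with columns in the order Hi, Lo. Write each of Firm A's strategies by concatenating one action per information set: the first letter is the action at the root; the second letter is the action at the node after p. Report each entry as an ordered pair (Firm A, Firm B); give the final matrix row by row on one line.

pH: (4,2) (6,7) | pT: (1,7) (1,7) | qH: (4,3) (4,3) | qT: (4,3) (4,3)

           Hi       Lo
  pH    (4,2)    (6,7)
  pT    (1,7)    (1,7)
  qH    (4,3)    (4,3)
  qT    (4,3)    (4,3)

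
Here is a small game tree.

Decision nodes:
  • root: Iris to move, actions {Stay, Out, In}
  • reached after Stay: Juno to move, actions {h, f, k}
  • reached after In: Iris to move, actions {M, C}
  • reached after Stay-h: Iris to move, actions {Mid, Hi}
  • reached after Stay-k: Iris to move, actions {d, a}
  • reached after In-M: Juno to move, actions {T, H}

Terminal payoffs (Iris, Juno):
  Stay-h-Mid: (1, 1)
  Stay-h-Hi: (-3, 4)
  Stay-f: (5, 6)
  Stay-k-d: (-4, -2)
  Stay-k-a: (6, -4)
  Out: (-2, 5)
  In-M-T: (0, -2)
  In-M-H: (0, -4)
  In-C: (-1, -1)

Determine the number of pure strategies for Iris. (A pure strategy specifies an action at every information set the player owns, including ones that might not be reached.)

Iris owns the root with actions {Stay, Out, In} — three choices.
Iris owns the node after In with actions {M, C} — two choices.
Iris owns the node after Stay-h with actions {Mid, Hi} — two choices.
Iris owns the node after Stay-k with actions {d, a} — two choices.
A pure strategy fixes one action at each information set independently, so the count is the product 3 × 2 × 2 × 2 = 24.

24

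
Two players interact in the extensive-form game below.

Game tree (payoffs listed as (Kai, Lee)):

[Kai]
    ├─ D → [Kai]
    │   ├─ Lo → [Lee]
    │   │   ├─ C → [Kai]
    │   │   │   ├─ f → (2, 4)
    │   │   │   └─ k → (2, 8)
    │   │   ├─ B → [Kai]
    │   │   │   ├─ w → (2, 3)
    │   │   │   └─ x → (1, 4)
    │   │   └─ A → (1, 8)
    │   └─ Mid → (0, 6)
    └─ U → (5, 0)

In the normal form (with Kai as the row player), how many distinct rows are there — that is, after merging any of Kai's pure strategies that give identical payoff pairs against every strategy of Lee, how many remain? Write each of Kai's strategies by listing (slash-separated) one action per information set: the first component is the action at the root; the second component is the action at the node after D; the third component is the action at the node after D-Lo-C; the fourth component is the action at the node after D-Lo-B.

Kai has 16 pure strategies: D/Lo/f/w, D/Lo/f/x, D/Lo/k/w, D/Lo/k/x, D/Mid/f/w, D/Mid/f/x, D/Mid/k/w, D/Mid/k/x, U/Lo/f/w, U/Lo/f/x, U/Lo/k/w, U/Lo/k/x, U/Mid/f/w, U/Mid/f/x, U/Mid/k/w, U/Mid/k/x. Columns: C, B, A.
{D/Lo/f/w} → row (2,4) (2,3) (1,8)
{D/Lo/f/x} → row (2,4) (1,4) (1,8)
{D/Lo/k/w} → row (2,8) (2,3) (1,8)
{D/Lo/k/x} → row (2,8) (1,4) (1,8)
{D/Mid/f/w, D/Mid/f/x, D/Mid/k/w, D/Mid/k/x} → row (0,6) (0,6) (0,6)
{U/Lo/f/w, U/Lo/f/x, U/Lo/k/w, U/Lo/k/x, U/Mid/f/w, U/Mid/f/x, U/Mid/k/w, U/Mid/k/x} → row (5,0) (5,0) (5,0)
That's 6 distinct rows out of 16 strategies.

6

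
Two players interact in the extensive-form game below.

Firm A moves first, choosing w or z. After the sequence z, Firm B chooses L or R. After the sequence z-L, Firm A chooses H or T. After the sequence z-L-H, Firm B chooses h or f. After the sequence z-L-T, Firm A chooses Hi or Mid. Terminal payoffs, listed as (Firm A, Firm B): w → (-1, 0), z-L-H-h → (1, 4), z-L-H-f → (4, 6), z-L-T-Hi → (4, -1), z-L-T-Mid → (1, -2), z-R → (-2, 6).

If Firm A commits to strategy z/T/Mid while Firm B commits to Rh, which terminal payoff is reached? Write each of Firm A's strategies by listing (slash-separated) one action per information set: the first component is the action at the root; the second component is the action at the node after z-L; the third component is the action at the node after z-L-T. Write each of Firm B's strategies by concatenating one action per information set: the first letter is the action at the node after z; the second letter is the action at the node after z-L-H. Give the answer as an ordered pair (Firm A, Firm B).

Trace the play path from the root:
  Firm A plays z
  Firm B plays R at [z]
→ terminal payoff (-2, 6).
(Firm A's choice at the node after z-L is never reached on this path, so it doesn't affect the outcome.)

(-2, 6)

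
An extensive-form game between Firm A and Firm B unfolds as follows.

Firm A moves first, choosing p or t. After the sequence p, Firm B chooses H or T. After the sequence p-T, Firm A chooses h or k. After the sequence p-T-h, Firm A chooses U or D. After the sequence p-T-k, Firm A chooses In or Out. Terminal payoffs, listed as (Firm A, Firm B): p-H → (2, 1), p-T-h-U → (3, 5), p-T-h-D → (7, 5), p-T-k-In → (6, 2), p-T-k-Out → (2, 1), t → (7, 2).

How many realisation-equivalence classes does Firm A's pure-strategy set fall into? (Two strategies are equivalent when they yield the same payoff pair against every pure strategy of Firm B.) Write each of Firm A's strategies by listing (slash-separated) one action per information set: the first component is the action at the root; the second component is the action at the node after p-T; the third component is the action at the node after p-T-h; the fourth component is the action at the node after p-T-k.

5

Firm A has 16 pure strategies: p/h/U/In, p/h/U/Out, p/h/D/In, p/h/D/Out, p/k/U/In, p/k/U/Out, p/k/D/In, p/k/D/Out, t/h/U/In, t/h/U/Out, t/h/D/In, t/h/D/Out, t/k/U/In, t/k/U/Out, t/k/D/In, t/k/D/Out. Columns: H, T.
{p/h/U/In, p/h/U/Out} → row (2,1) (3,5)
{p/h/D/In, p/h/D/Out} → row (2,1) (7,5)
{p/k/U/In, p/k/D/In} → row (2,1) (6,2)
{p/k/U/Out, p/k/D/Out} → row (2,1) (2,1)
{t/h/U/In, t/h/U/Out, t/h/D/In, t/h/D/Out, t/k/U/In, t/k/U/Out, t/k/D/In, t/k/D/Out} → row (7,2) (7,2)
That's 5 distinct rows out of 16 strategies.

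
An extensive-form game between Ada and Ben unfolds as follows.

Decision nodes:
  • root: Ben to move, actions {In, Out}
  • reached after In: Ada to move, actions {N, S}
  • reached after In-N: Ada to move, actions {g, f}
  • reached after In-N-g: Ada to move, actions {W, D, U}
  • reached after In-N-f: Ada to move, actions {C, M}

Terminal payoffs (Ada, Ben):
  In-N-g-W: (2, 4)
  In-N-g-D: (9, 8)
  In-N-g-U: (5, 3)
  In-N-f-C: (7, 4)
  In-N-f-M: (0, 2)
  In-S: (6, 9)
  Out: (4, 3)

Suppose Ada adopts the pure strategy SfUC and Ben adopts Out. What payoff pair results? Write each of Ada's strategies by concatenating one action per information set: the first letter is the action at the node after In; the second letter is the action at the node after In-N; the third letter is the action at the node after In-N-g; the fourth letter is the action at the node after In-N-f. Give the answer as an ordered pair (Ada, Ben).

Trace the play path from the root:
  Ben plays Out
→ terminal payoff (4, 3).
(Ada's choice at the node after In is never reached on this path, so it doesn't affect the outcome.)

(4, 3)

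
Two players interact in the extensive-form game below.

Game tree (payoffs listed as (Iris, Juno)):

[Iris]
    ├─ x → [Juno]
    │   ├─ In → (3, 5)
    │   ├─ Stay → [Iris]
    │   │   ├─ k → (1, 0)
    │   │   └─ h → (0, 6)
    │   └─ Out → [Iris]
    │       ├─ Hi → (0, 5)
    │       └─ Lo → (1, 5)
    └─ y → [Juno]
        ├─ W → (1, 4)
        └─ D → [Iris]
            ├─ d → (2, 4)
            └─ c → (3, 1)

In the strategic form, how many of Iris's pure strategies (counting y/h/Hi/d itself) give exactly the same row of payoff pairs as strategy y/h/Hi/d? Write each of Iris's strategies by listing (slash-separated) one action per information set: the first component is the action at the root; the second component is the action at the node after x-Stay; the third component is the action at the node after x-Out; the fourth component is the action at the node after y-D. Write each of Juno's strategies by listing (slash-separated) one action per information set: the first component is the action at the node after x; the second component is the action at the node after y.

4

Row for y/h/Hi/d (columns In/W, In/D, Stay/W, Stay/D, Out/W, Out/D): (1,4) (2,4) (1,4) (2,4) (1,4) (2,4).
Under y/h/Hi/d, Iris's choice at the node after x-Stay and at the node after x-Out can never be reached regardless of what Juno does, so varying those choices leaves every outcome unchanged.
Holding the reachable choices fixed and varying the unreachable ones freely already gives 2 × 2 = 4 equivalent strategies.
No other strategy reproduces this row, so those 4 are the full class: y/k/Hi/d, y/k/Lo/d, y/h/Hi/d, y/h/Lo/d.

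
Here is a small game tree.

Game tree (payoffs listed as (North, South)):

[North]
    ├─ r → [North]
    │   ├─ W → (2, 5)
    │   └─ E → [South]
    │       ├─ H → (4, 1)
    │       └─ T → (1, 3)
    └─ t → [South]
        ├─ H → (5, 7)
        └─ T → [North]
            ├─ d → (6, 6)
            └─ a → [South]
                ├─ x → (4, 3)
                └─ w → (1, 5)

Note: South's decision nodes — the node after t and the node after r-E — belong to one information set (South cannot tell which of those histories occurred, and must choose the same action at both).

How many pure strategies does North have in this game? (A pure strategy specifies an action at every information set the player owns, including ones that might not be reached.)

8

North owns the root with actions {r, t} — two choices.
North owns the node after r with actions {W, E} — two choices.
North owns the node after t-T with actions {d, a} — two choices.
A pure strategy fixes one action at each information set independently, so the count is the product 2 × 2 × 2 = 8.
(For reference, South has 4 pure strategies, giving a 8×4 normal-form matrix.)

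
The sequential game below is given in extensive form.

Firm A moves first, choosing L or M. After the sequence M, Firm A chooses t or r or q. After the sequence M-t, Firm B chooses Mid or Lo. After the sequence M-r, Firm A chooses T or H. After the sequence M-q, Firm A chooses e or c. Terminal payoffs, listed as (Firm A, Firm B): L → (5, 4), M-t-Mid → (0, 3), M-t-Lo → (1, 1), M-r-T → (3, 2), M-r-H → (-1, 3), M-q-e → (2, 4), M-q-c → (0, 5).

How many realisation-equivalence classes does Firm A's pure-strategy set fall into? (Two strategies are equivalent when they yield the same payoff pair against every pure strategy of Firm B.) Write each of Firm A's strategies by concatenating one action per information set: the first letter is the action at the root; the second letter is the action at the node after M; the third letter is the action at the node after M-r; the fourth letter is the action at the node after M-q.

Firm A has 24 pure strategies: LtTe, LtTc, LtHe, LtHc, LrTe, LrTc, LrHe, LrHc, LqTe, LqTc, LqHe, LqHc, MtTe, MtTc, MtHe, MtHc, MrTe, MrTc, MrHe, MrHc, MqTe, MqTc, MqHe, MqHc. Columns: Mid, Lo.
{LtTe, LtTc, LtHe, LtHc, LrTe, LrTc, LrHe, LrHc, LqTe, LqTc, LqHe, LqHc} → row (5,4) (5,4)
{MtTe, MtTc, MtHe, MtHc} → row (0,3) (1,1)
{MrTe, MrTc} → row (3,2) (3,2)
{MrHe, MrHc} → row (-1,3) (-1,3)
{MqTe, MqHe} → row (2,4) (2,4)
{MqTc, MqHc} → row (0,5) (0,5)
That's 6 distinct rows out of 24 strategies.

6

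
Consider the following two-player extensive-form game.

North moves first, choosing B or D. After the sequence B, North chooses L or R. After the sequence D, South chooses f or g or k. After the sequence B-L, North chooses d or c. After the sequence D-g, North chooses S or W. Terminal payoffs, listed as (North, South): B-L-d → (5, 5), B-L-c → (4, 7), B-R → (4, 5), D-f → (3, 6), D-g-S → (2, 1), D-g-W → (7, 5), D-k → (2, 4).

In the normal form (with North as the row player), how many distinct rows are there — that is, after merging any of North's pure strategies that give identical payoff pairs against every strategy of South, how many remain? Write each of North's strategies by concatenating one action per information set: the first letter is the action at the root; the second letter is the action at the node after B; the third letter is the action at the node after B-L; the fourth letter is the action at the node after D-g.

5

North has 16 pure strategies: BLdS, BLdW, BLcS, BLcW, BRdS, BRdW, BRcS, BRcW, DLdS, DLdW, DLcS, DLcW, DRdS, DRdW, DRcS, DRcW. Columns: f, g, k.
{BLdS, BLdW} → row (5,5) (5,5) (5,5)
{BLcS, BLcW} → row (4,7) (4,7) (4,7)
{BRdS, BRdW, BRcS, BRcW} → row (4,5) (4,5) (4,5)
{DLdS, DLcS, DRdS, DRcS} → row (3,6) (2,1) (2,4)
{DLdW, DLcW, DRdW, DRcW} → row (3,6) (7,5) (2,4)
That's 5 distinct rows out of 16 strategies.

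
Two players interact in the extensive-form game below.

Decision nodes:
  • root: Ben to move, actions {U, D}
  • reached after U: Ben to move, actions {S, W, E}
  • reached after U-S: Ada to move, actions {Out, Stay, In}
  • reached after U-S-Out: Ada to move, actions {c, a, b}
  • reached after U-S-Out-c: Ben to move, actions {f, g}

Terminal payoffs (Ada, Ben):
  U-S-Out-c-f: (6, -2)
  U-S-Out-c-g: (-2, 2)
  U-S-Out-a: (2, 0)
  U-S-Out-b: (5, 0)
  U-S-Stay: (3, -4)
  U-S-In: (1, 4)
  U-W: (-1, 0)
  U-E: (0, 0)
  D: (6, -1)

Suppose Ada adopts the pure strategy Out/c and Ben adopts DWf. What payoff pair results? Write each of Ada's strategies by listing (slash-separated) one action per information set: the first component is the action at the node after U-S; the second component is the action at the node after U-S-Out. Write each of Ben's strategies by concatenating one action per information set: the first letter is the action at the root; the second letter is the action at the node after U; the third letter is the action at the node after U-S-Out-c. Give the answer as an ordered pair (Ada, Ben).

Trace the play path from the root:
  Ben plays D
→ terminal payoff (6, -1).
(Ada's choice at the node after U-S is never reached on this path, so it doesn't affect the outcome.)

(6, -1)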